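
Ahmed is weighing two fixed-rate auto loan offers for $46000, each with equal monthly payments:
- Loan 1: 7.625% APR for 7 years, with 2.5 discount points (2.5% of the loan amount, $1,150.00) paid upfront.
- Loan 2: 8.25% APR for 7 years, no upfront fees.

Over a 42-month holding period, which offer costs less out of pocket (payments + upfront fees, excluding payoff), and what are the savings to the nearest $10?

Loan 2 by $550

Loan 1: at 7.625% the monthly rate is 0.0063542, so the payment is 46,000 × 0.0063542 / (1 − 1.0063542^−84) = $708.40.
Loan 2: at 8.25% the monthly rate is 0.0068750, so the payment is 46,000 × 0.0068750 / (1 − 1.0068750^−84) = $722.71.
Over 42 months: Loan 1 costs 42 × $708.40 + $1,150.00 = $30,902.80; Loan 2 costs 42 × $722.71 = $30,353.82.
Loan 2 is cheaper by $30,902.80 − $30,353.82 = $548.98.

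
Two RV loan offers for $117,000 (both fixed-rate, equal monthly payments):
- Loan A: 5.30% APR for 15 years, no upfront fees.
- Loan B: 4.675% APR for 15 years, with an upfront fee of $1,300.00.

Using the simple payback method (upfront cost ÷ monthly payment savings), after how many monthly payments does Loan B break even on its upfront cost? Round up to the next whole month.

Loan A: at 5.30% the monthly rate is 0.0044167, so the payment is 117,000 × 0.0044167 / (1 − 1.0044167^−180) = $943.62.
Loan B: at 4.675% the monthly rate is 0.0038958, so the payment is 117,000 × 0.0038958 / (1 − 1.0038958^−180) = $905.54.
Monthly savings = $943.62 − $905.54 = $38.08.
Break-even = $1,300.00 / $38.08 = 34.14 → 35 months.

35 months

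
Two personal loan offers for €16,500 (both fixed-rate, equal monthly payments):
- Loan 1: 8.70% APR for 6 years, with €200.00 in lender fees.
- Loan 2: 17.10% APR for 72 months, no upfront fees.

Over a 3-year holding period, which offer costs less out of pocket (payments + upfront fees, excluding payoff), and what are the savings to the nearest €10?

Loan 1 by €2,430

Loan 1: monthly rate = 8.7%/12 = 0.0072500; payment = 16,500 × 0.0072500 / (1 − (1+0.0072500)^−72) = €294.97.
Loan 2: monthly rate = 17.1%/12 = 0.0142500; payment = 16,500 × 0.0142500 / (1 − (1+0.0142500)^−72) = €367.98.
Over 36 months: Loan 1 costs 36 × €294.97 + €200.00 = €10,818.92; Loan 2 costs 36 × €367.98 = €13,247.28.
Loan 1 is cheaper by €13,247.28 − €10,818.92 = €2,428.36.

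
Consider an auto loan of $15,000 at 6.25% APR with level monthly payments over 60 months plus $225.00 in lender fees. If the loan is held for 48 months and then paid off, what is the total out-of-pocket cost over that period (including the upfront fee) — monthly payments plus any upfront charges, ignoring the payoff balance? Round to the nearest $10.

$14,230

Monthly rate = 6.25%/12 = 0.0052083; payment = 15,000 × 0.0052083 / (1 − (1+0.0052083)^−60) = $291.74.
Total outlay = 48 × $291.74 + $225.00 = $14,228.52.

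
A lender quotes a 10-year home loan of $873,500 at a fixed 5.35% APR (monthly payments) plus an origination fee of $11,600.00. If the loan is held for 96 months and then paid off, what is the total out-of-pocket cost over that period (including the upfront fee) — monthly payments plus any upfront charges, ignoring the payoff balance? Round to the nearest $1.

$915,438

Monthly rate = 5.35%/12 = 0.0044583; payment = 873,500 × 0.0044583 / (1 − (1+0.0044583)^−120) = $9,414.98.
Total outlay = 96 × $9,414.98 + $11,600.00 = $915,438.08.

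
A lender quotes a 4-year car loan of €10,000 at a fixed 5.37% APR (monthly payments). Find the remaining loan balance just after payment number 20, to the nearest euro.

With monthly rate i = 5.37%/12 = 0.0044750, the balance after k of n payments is P · [(1+i)^n − (1+i)^k] / [(1+i)^n − 1].
(1+0.0044750)^48 = 1.23902009 and (1+0.0044750)^20 = 1.09340900, so the balance is 10,000 × (1.23902009 − 1.09340900) / (1.23902009 − 1) = €6,092.00.

€6,092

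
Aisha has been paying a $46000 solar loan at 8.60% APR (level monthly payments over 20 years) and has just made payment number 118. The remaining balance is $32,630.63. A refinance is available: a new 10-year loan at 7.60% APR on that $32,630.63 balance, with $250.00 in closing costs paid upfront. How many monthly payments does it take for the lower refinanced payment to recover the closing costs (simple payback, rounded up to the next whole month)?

20 months

Current payment = 46,000 × 8.6%/12 / (1 − (1+0.0071667)^−240) = $402.11.
Refinanced payment = 32,630.63 × 0.0063333 / (1 − (1+0.0063333)^−120) = $389.04.
Monthly savings = $402.11 − $389.04 = $13.07.
Break-even = $250.00 / $13.07 = 19.13 → 20 months.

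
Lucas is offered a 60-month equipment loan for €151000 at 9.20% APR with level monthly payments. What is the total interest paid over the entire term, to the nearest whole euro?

At 9.20% the monthly rate is 0.0076667, so the payment is 151,000 × 0.0076667 / (1 − 1.0076667^−60) = €3,149.19.
Total paid = 60 × €3,149.19 = €188,951.40; interest = €188,951.40 − €151,000 = €37,951.40.

€37,951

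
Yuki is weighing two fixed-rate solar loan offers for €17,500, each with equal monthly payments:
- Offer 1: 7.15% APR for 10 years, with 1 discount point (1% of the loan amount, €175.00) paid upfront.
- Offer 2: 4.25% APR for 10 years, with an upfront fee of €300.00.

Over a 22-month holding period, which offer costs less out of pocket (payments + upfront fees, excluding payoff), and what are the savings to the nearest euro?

Offer 1: monthly rate = 7.15%/12 = 0.0059583; payment = 17,500 × 0.0059583 / (1 − (1+0.0059583)^−120) = €204.55.
Offer 2: monthly rate = 4.25%/12 = 0.0035417; payment = 17,500 × 0.0035417 / (1 − (1+0.0035417)^−120) = €179.27.
Over 22 months: Offer 1 costs 22 × €204.55 + €175.00 = €4,675.10; Offer 2 costs 22 × €179.27 + €300.00 = €4,243.94.
Offer 2 is cheaper by €4,675.10 − €4,243.94 = €431.16.

Offer 2 by €431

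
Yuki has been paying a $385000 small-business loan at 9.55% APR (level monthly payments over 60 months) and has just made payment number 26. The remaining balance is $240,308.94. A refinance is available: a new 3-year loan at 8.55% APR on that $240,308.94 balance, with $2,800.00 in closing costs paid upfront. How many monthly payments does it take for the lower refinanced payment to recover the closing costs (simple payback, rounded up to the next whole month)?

6 months

Current payment = 385,000 × 9.55%/12 / (1 − (1+0.0079583)^−60) = $8,095.13.
Refinanced payment = 240,308.94 × 0.0071250 / (1 − (1+0.0071250)^−36) = $7,591.53.
Monthly savings = $8,095.13 − $7,591.53 = $503.60.
Break-even = $2,800.00 / $503.60 = 5.56 → 6 months.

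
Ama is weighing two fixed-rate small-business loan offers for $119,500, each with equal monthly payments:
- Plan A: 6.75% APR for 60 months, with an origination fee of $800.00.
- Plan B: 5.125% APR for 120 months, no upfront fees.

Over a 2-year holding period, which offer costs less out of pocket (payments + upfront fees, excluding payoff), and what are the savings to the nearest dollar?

Plan A: monthly rate = 6.75%/12 = 0.0056250; payment = 119,500 × 0.0056250 / (1 − (1+0.0056250)^−60) = $2,352.17.
Plan B: monthly rate = 5.125%/12 = 0.0042708; payment = 119,500 × 0.0042708 / (1 − (1+0.0042708)^−120) = $1,274.80.
Over 24 months: Plan A costs 24 × $2,352.17 + $800.00 = $57,252.08; Plan B costs 24 × $1,274.80 = $30,595.20.
Plan B is cheaper by $57,252.08 − $30,595.20 = $26,656.88.

Plan B by $26,657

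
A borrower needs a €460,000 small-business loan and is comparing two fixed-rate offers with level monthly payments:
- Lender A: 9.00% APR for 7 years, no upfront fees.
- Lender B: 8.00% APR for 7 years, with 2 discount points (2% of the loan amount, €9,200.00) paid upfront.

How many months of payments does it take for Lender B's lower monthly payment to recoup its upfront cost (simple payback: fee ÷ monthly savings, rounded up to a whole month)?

Lender A: monthly rate = 9%/12 = 0.0075000; payment = 460,000 × 0.0075000 / (1 − (1+0.0075000)^−84) = €7,400.98.
Lender B: at 8.00% the monthly rate is 0.0066667, so the payment is 460,000 × 0.0066667 / (1 − 1.0066667^−84) = €7,169.66.
Monthly savings = €7,400.98 − €7,169.66 = €231.32.
Break-even = €9,200.00 / €231.32 = 39.77 → 40 months.

40 months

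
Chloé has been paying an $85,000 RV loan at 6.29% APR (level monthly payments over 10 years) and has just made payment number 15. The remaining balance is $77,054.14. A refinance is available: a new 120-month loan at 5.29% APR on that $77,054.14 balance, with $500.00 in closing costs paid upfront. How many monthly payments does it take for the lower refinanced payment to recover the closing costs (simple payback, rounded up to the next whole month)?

4 months

Current payment = 85,000 × 6.29%/12 / (1 − (1+0.0052417)^−120) = $956.10.
Refinanced payment = 77,054.14 × 0.0044083 / (1 − (1+0.0044083)^−120) = $828.24.
Monthly savings = $956.10 − $828.24 = $127.86.
Break-even = $500.00 / $127.86 = 3.91 → 4 months.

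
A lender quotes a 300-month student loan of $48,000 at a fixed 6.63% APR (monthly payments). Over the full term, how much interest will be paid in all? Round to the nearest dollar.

$50,403

Monthly rate = 6.63%/12 = 0.0055250; payment = 48,000 × 0.0055250 / (1 − (1+0.0055250)^−300) = $328.01.
Total paid = 300 × $328.01 = $98,403.00; interest = $98,403.00 − $48,000 = $50,403.00.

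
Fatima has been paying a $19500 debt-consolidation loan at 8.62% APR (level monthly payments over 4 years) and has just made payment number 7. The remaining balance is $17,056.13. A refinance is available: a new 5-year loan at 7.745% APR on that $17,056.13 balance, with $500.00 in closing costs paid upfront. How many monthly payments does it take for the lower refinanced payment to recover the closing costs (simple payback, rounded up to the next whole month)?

Current payment = 19,500 × 8.62%/12 / (1 − (1+0.0071833)^−48) = $481.75.
Refinanced payment = 17,056.13 × 0.0064542 / (1 − (1+0.0064542)^−60) = $343.76.
Monthly savings = $481.75 − $343.76 = $137.99.
Break-even = $500.00 / $137.99 = 3.62 → 4 months.

4 months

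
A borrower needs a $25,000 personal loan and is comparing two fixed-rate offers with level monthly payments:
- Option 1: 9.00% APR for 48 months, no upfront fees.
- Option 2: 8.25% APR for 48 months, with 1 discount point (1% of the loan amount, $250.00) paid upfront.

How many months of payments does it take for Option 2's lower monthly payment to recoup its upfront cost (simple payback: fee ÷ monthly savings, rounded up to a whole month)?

Option 1: monthly rate = 9%/12 = 0.0075000; payment = 25,000 × 0.0075000 / (1 − (1+0.0075000)^−48) = $622.13.
Option 2: monthly rate = 8.25%/12 = 0.0068750; payment = 25,000 × 0.0068750 / (1 − (1+0.0068750)^−48) = $613.26.
Monthly savings = $622.13 − $613.26 = $8.87.
Break-even = $250.00 / $8.87 = 28.18 → 29 months.

29 months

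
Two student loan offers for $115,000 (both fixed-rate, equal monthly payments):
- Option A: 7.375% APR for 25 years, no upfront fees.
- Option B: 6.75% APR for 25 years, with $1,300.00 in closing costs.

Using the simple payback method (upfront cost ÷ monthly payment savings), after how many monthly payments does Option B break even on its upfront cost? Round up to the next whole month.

29 months

Option A: at 7.375% the monthly rate is 0.0061458, so the payment is 115,000 × 0.0061458 / (1 − 1.0061458^−300) = $840.51.
Option B: monthly rate = 6.75%/12 = 0.0056250; payment = 115,000 × 0.0056250 / (1 − (1+0.0056250)^−300) = $794.55.
Monthly savings = $840.51 − $794.55 = $45.96.
Break-even = $1,300.00 / $45.96 = 28.29 → 29 months.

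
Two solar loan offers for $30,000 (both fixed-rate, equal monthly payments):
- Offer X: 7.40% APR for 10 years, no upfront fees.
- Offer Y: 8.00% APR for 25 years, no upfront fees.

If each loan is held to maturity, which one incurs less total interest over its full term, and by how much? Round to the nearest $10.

Offer X: at 7.40% the monthly rate is 0.0061667, so the payment is 30,000 × 0.0061667 / (1 − 1.0061667^−120) = $354.54.
Total interest on Offer X = 120 × $354.54 − $30,000 = $12,544.80.
Offer Y: at 8.00% the monthly rate is 0.0066667, so the payment is 30,000 × 0.0066667 / (1 − 1.0066667^−300) = $231.54.
Total interest on Offer Y = 300 × $231.54 − $30,000 = $39,462.00.
Offer X is lower by $26,917.20.

Offer X by $26,920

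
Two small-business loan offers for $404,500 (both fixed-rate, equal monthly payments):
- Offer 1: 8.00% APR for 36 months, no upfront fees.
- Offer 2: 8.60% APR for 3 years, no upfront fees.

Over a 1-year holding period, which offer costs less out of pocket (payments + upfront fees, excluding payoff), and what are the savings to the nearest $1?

Offer 1: at 8.00% the monthly rate is 0.0066667, so the payment is 404,500 × 0.0066667 / (1 − 1.0066667^−36) = $12,675.56.
Offer 2: monthly rate = 8.6%/12 = 0.0071667; payment = 404,500 × 0.0071667 / (1 − (1+0.0071667)^−36) = $12,787.82.
Over 12 months: Offer 1 costs 12 × $12,675.56 = $152,106.72; Offer 2 costs 12 × $12,787.82 = $153,453.84.
Offer 1 is cheaper by $153,453.84 − $152,106.72 = $1,347.12.

Offer 1 by $1,347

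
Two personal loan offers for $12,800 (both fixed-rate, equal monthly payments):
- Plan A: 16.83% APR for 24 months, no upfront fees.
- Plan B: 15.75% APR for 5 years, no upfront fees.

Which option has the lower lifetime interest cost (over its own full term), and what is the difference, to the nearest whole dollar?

Plan A by $3,411

Plan A: at 16.83% the monthly rate is 0.0140250, so the payment is 12,800 × 0.0140250 / (1 − 1.0140250^−24) = $631.82.
Total interest on Plan A = 24 × $631.82 − $12,800 = $2,363.68.
Plan B: monthly rate = 15.75%/12 = 0.0131250; payment = 12,800 × 0.0131250 / (1 − (1+0.0131250)^−60) = $309.57.
Total interest on Plan B = 60 × $309.57 − $12,800 = $5,774.20.
Plan A is lower by $3,410.52.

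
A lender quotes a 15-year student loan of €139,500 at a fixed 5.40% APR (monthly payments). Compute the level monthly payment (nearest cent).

At 5.40% the monthly rate is 0.0045000, so the payment is 139,500 × 0.0045000 / (1 − 1.0045000^−180) = €1,132.44.

€1,132.44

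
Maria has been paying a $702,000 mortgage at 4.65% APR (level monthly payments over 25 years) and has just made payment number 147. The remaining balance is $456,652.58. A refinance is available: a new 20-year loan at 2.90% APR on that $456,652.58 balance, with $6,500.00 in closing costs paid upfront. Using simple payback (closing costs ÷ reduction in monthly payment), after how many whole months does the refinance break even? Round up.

5 months

Current payment = 702,000 × 4.65%/12 / (1 − (1+0.0038750)^−300) = $3,961.95.
Refinanced payment = 456,652.58 × 0.0024167 / (1 − (1+0.0024167)^−240) = $2,509.79.
Monthly savings = $3,961.95 − $2,509.79 = $1,452.16.
Break-even = $6,500.00 / $1,452.16 = 4.48 → 5 months.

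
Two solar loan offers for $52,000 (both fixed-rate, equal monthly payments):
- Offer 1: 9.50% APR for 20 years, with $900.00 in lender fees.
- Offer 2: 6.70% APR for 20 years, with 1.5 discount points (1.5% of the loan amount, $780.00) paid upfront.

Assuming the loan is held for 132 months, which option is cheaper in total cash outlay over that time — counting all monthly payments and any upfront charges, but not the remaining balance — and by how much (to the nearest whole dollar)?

Offer 1: monthly rate = 9.5%/12 = 0.0079167; payment = 52,000 × 0.0079167 / (1 − (1+0.0079167)^−240) = $484.71.
Offer 2: at 6.70% the monthly rate is 0.0055833, so the payment is 52,000 × 0.0055833 / (1 − 1.0055833^−240) = $393.85.
Over 132 months: Offer 1 costs 132 × $484.71 + $900.00 = $64,881.72; Offer 2 costs 132 × $393.85 + $780.00 = $52,768.20.
Offer 2 is cheaper by $64,881.72 − $52,768.20 = $12,113.52.

Offer 2 by $12,114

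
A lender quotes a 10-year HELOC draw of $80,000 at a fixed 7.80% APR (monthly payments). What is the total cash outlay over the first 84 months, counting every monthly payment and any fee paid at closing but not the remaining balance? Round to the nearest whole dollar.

At 7.80% the monthly rate is 0.0065000, so the payment is 80,000 × 0.0065000 / (1 − 1.0065000^−120) = $962.19.
Total outlay = 84 × $962.19 = $80,823.96.

$80,824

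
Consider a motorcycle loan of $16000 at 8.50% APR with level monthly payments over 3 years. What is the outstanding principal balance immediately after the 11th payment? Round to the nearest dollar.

$11,535

With monthly rate i = 8.5%/12 = 0.0070833, the balance after k of n payments is P · [(1+i)^n − (1+i)^k] / [(1+i)^n − 1].
(1+0.0070833)^36 = 1.28930217 and (1+0.0070833)^11 = 1.08073569, so the balance is 16,000 × (1.28930217 − 1.08073569) / (1.28930217 − 1) = $11,534.87.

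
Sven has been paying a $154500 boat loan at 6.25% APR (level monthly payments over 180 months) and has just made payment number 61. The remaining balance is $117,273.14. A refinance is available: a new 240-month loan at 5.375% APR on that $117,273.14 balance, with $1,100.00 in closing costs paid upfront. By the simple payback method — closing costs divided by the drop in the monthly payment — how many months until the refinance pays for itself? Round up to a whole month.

Current payment = 154,500 × 6.25%/12 / (1 − (1+0.0052083)^−180) = $1,324.72.
Refinanced payment = 117,273.14 × 0.0044792 / (1 − (1+0.0044792)^−240) = $798.45.
Monthly savings = $1,324.72 − $798.45 = $526.27.
Break-even = $1,100.00 / $526.27 = 2.09 → 3 months.

3 months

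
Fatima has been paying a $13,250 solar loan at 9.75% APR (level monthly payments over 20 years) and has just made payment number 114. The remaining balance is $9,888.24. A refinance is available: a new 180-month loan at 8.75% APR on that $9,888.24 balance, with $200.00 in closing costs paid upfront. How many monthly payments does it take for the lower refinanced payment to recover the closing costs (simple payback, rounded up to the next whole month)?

8 months

Current payment = 13,250 × 9.75%/12 / (1 − (1+0.0081250)^−240) = $125.68.
Refinanced payment = 9,888.24 × 0.0072917 / (1 − (1+0.0072917)^−180) = $98.83.
Monthly savings = $125.68 − $98.83 = $26.85.
Break-even = $200.00 / $26.85 = 7.45 → 8 months.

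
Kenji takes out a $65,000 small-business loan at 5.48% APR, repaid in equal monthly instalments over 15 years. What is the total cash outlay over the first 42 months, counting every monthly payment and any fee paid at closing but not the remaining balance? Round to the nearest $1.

$22,277

Monthly rate = 5.48%/12 = 0.0045667; payment = 65,000 × 0.0045667 / (1 − (1+0.0045667)^−180) = $530.41.
Total outlay = 42 × $530.41 = $22,277.22.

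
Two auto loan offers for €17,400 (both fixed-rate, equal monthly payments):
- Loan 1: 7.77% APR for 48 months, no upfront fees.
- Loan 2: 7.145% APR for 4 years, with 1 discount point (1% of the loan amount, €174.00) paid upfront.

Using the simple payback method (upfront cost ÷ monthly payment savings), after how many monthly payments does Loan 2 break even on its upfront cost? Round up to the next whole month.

Loan 1: at 7.77% the monthly rate is 0.0064750, so the payment is 17,400 × 0.0064750 / (1 − 1.0064750^−48) = €422.91.
Loan 2: monthly rate = 7.145%/12 = 0.0059542; payment = 17,400 × 0.0059542 / (1 − (1+0.0059542)^−48) = €417.84.
Monthly savings = €422.91 − €417.84 = €5.07.
Break-even = €174.00 / €5.07 = 34.32 → 35 months.

35 months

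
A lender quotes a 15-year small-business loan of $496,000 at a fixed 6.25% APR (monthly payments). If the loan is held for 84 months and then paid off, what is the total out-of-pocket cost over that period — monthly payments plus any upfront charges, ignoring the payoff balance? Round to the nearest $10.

Monthly rate = 6.25%/12 = 0.0052083; payment = 496,000 × 0.0052083 / (1 − (1+0.0052083)^−180) = $4,252.82.
Total outlay = 84 × $4,252.82 = $357,236.88.

$357,240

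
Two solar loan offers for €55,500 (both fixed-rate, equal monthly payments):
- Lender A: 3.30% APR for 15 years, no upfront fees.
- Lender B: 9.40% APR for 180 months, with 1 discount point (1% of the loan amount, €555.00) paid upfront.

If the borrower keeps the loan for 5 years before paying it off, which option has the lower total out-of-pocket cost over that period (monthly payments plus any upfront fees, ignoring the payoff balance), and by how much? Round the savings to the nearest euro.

Lender A by €11,647

Lender A: monthly rate = 3.3%/12 = 0.0027500; payment = 55,500 × 0.0027500 / (1 − (1+0.0027500)^−180) = €391.33.
Lender B: at 9.40% the monthly rate is 0.0078333, so the payment is 55,500 × 0.0078333 / (1 − 1.0078333^−180) = €576.20.
Over 60 months: Lender A costs 60 × €391.33 = €23,479.80; Lender B costs 60 × €576.20 + €555.00 = €35,127.00.
Lender A is cheaper by €35,127.00 − €23,479.80 = €11,647.20.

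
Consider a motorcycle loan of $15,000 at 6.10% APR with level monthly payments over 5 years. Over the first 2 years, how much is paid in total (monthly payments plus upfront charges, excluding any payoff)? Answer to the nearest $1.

At 6.10% the monthly rate is 0.0050833, so the payment is 15,000 × 0.0050833 / (1 − 1.0050833^−60) = $290.69.
Total outlay = 24 × $290.69 = $6,976.56.

$6,977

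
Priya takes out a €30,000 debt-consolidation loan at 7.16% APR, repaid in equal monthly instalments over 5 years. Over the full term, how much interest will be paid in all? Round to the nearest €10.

€5,780

At 7.16% the monthly rate is 0.0059667, so the payment is 30,000 × 0.0059667 / (1 − 1.0059667^−60) = €596.30.
Total paid = 60 × €596.30 = €35,778.00; interest = €35,778.00 − €30,000 = €5,778.00.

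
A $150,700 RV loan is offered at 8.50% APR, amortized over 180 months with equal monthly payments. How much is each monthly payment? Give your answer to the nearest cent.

$1,484.00

At 8.50% the monthly rate is 0.0070833, so the payment is 150,700 × 0.0070833 / (1 − 1.0070833^−180) = $1,484.00.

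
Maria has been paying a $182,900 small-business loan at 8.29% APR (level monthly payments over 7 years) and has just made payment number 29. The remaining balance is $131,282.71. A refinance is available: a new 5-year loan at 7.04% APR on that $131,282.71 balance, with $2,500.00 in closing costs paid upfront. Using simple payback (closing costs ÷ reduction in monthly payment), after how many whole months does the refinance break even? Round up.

10 months

Current payment = 182,900 × 8.29%/12 / (1 − (1+0.0069083)^−84) = $2,877.22.
Refinanced payment = 131,282.71 × 0.0058667 / (1 − (1+0.0058667)^−60) = $2,602.03.
Monthly savings = $2,877.22 − $2,602.03 = $275.19.
Break-even = $2,500.00 / $275.19 = 9.08 → 10 months.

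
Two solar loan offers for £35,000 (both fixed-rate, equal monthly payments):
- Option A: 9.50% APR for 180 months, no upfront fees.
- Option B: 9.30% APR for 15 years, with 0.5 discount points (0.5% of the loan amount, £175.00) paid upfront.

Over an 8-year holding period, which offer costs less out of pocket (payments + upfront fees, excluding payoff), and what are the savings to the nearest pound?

Option A: monthly rate = 9.5%/12 = 0.0079167; payment = 35,000 × 0.0079167 / (1 − (1+0.0079167)^−180) = £365.48.
Option B: at 9.30% the monthly rate is 0.0077500, so the payment is 35,000 × 0.0077500 / (1 − 1.0077500^−180) = £361.27.
Over 96 months: Option A costs 96 × £365.48 = £35,086.08; Option B costs 96 × £361.27 + £175.00 = £34,856.92.
Option B is cheaper by £35,086.08 − £34,856.92 = £229.16.

Option B by £229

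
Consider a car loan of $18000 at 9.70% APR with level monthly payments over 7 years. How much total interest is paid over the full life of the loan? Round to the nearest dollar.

At 9.70% the monthly rate is 0.0080833, so the payment is 18,000 × 0.0080833 / (1 − 1.0080833^−84) = $296.04.
Total paid = 84 × $296.04 = $24,867.36; interest = $24,867.36 − $18,000 = $6,867.36.

$6,867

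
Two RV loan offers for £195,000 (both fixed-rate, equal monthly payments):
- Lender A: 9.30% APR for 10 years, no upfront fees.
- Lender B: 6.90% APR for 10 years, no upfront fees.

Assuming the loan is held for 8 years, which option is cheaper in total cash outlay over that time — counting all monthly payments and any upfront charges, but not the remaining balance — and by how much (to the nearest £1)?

Lender A: monthly rate = 9.3%/12 = 0.0077500; payment = 195,000 × 0.0077500 / (1 − (1+0.0077500)^−120) = £2,501.95.
Lender B: monthly rate = 6.9%/12 = 0.0057500; payment = 195,000 × 0.0057500 / (1 − (1+0.0057500)^−120) = £2,254.08.
Over 96 months: Lender A costs 96 × £2,501.95 = £240,187.20; Lender B costs 96 × £2,254.08 = £216,391.68.
Lender B is cheaper by £240,187.20 − £216,391.68 = £23,795.52.

Lender B by £23,796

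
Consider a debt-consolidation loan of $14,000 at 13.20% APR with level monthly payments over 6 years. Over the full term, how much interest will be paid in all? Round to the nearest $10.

$6,340

At 13.20% the monthly rate is 0.0110000, so the payment is 14,000 × 0.0110000 / (1 − 1.0110000^−72) = $282.52.
Total paid = 72 × $282.52 = $20,341.44; interest = $20,341.44 − $14,000 = $6,341.44.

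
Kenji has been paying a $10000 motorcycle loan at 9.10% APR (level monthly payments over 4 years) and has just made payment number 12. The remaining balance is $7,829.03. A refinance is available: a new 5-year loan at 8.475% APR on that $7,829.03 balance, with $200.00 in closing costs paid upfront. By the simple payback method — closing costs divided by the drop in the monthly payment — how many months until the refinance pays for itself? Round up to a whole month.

Current payment = 10,000 × 9.1%/12 / (1 − (1+0.0075833)^−48) = $249.33.
Refinanced payment = 7,829.03 × 0.0070625 / (1 − (1+0.0070625)^−60) = $160.53.
Monthly savings = $249.33 − $160.53 = $88.80.
Break-even = $200.00 / $88.80 = 2.25 → 3 months.

3 months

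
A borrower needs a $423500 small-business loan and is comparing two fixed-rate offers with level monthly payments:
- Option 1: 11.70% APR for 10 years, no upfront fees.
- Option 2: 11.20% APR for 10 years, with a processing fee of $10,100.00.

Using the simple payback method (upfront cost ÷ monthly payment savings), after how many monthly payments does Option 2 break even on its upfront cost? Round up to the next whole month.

Option 1: at 11.70% the monthly rate is 0.0097500, so the payment is 423,500 × 0.0097500 / (1 − 1.0097500^−120) = $6,002.78.
Option 2: at 11.20% the monthly rate is 0.0093333, so the payment is 423,500 × 0.0093333 / (1 − 1.0093333^−120) = $5,881.76.
Monthly savings = $6,002.78 − $5,881.76 = $121.02.
Break-even = $10,100.00 / $121.02 = 83.46 → 84 months.

84 months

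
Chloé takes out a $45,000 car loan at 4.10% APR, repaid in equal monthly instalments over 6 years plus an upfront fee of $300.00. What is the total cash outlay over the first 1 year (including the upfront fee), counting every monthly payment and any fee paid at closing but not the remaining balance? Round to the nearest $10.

At 4.10% the monthly rate is 0.0034167, so the payment is 45,000 × 0.0034167 / (1 − 1.0034167^−72) = $706.09.
Total outlay = 12 × $706.09 + $300.00 = $8,773.08.

$8,770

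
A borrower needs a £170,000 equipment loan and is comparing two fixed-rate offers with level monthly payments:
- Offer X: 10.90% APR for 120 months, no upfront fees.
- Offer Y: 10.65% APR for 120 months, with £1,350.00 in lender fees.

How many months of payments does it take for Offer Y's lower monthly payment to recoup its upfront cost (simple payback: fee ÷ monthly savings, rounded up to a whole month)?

Offer X: monthly rate = 10.9%/12 = 0.0090833; payment = 170,000 × 0.0090833 / (1 − (1+0.0090833)^−120) = £2,332.14.
Offer Y: at 10.65% the monthly rate is 0.0088750, so the payment is 170,000 × 0.0088750 / (1 − 1.0088750^−120) = £2,308.20.
Monthly savings = £2,332.14 − £2,308.20 = £23.94.
Break-even = £1,350.00 / £23.94 = 56.39 → 57 months.

57 months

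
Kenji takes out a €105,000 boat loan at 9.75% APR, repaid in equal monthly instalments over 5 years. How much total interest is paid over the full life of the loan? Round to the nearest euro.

€28,083

Monthly rate = 9.75%/12 = 0.0081250; payment = 105,000 × 0.0081250 / (1 − (1+0.0081250)^−60) = €2,218.05.
Total paid = 60 × €2,218.05 = €133,083.00; interest = €133,083.00 − €105,000 = €28,083.00.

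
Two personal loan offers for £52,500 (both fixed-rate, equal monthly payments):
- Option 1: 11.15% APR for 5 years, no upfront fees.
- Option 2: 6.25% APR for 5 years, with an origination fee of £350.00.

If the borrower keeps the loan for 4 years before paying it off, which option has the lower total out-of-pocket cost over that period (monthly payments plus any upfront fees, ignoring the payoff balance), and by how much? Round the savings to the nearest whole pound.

Option 1: monthly rate = 11.15%/12 = 0.0092917; payment = 52,500 × 0.0092917 / (1 − (1+0.0092917)^−60) = £1,145.41.
Option 2: monthly rate = 6.25%/12 = 0.0052083; payment = 52,500 × 0.0052083 / (1 − (1+0.0052083)^−60) = £1,021.09.
Over 48 months: Option 1 costs 48 × £1,145.41 = £54,979.68; Option 2 costs 48 × £1,021.09 + £350.00 = £49,362.32.
Option 2 is cheaper by £54,979.68 − £49,362.32 = £5,617.36.

Option 2 by £5,617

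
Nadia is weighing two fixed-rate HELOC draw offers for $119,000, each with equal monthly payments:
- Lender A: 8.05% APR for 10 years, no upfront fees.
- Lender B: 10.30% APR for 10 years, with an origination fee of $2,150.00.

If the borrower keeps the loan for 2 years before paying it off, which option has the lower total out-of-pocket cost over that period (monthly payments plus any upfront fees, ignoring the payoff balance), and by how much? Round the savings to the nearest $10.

Lender A by $5,640

Lender A: monthly rate = 8.05%/12 = 0.0067083; payment = 119,000 × 0.0067083 / (1 − (1+0.0067083)^−120) = $1,446.94.
Lender B: at 10.30% the monthly rate is 0.0085833, so the payment is 119,000 × 0.0085833 / (1 − 1.0085833^−120) = $1,592.43.
Over 24 months: Lender A costs 24 × $1,446.94 = $34,726.56; Lender B costs 24 × $1,592.43 + $2,150.00 = $40,368.32.
Lender A is cheaper by $40,368.32 − $34,726.56 = $5,641.76.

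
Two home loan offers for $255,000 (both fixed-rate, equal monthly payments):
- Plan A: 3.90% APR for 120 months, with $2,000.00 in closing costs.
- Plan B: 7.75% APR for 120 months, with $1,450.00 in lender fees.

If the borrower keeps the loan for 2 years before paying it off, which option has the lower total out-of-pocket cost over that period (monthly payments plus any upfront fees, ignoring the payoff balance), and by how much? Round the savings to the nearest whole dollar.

Plan A: monthly rate = 3.9%/12 = 0.0032500; payment = 255,000 × 0.0032500 / (1 − (1+0.0032500)^−120) = $2,569.65.
Plan B: at 7.75% the monthly rate is 0.0064583, so the payment is 255,000 × 0.0064583 / (1 − 1.0064583^−120) = $3,060.27.
Over 24 months: Plan A costs 24 × $2,569.65 + $2,000.00 = $63,671.60; Plan B costs 24 × $3,060.27 + $1,450.00 = $74,896.48.
Plan A is cheaper by $74,896.48 − $63,671.60 = $11,224.88.

Plan A by $11,225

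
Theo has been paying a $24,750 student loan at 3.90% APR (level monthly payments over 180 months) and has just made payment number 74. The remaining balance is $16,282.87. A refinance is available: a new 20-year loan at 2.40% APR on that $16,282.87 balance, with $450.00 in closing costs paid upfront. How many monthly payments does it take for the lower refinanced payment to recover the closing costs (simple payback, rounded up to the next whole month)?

Current payment = 24,750 × 3.9%/12 / (1 − (1+0.0032500)^−180) = $181.83.
Refinanced payment = 16,282.87 × 0.0020000 / (1 − (1+0.0020000)^−240) = $85.49.
Monthly savings = $181.83 − $85.49 = $96.34.
Break-even = $450.00 / $96.34 = 4.67 → 5 months.

5 months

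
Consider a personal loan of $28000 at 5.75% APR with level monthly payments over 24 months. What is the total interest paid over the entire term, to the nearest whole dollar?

$1,708

At 5.75% the monthly rate is 0.0047917, so the payment is 28,000 × 0.0047917 / (1 − 1.0047917^−24) = $1,237.83.
Total paid = 24 × $1,237.83 = $29,707.92; interest = $29,707.92 − $28,000 = $1,707.92.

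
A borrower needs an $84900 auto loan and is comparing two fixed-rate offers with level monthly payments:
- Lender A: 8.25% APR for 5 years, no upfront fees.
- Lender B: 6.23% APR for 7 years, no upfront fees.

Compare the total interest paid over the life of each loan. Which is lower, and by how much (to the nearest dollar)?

Lender A: monthly rate = 8.25%/12 = 0.0068750; payment = 84,900 × 0.0068750 / (1 − (1+0.0068750)^−60) = $1,731.64.
Total interest on Lender A = 60 × $1,731.64 − $84,900 = $18,998.40.
Lender B: monthly rate = 6.23%/12 = 0.0051917; payment = 84,900 × 0.0051917 / (1 − (1+0.0051917)^−84) = $1,249.65.
Total interest on Lender B = 84 × $1,249.65 − $84,900 = $20,070.60.
Lender A is lower by $1,072.20.

Lender A by $1,072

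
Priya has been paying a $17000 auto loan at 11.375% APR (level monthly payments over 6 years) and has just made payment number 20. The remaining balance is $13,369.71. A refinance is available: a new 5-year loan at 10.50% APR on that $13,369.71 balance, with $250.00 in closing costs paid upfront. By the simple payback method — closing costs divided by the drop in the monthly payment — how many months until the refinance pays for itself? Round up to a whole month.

Current payment = 17,000 × 11.375%/12 / (1 − (1+0.0094792)^−72) = $326.85.
Refinanced payment = 13,369.71 × 0.0087500 / (1 − (1+0.0087500)^−60) = $287.37.
Monthly savings = $326.85 − $287.37 = $39.48.
Break-even = $250.00 / $39.48 = 6.33 → 7 months.

7 months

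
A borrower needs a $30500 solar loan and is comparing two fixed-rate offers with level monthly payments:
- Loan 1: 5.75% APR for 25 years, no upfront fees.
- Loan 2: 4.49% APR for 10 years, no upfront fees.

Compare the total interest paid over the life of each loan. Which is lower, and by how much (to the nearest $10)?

Loan 2 by $19,650

Loan 1: at 5.75% the monthly rate is 0.0047917, so the payment is 30,500 × 0.0047917 / (1 − 1.0047917^−300) = $191.88.
Total interest on Loan 1 = 300 × $191.88 − $30,500 = $27,064.00.
Loan 2: monthly rate = 4.49%/12 = 0.0037417; payment = 30,500 × 0.0037417 / (1 − (1+0.0037417)^−120) = $315.95.
Total interest on Loan 2 = 120 × $315.95 − $30,500 = $7,414.00.
Loan 2 is lower by $19,650.00.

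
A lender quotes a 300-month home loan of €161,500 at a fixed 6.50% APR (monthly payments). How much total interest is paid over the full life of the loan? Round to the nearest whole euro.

€165,638

At 6.50% the monthly rate is 0.0054167, so the payment is 161,500 × 0.0054167 / (1 − 1.0054167^−300) = €1,090.46.
Total paid = 300 × €1,090.46 = €327,138.00; interest = €327,138.00 − €161,500 = €165,638.00.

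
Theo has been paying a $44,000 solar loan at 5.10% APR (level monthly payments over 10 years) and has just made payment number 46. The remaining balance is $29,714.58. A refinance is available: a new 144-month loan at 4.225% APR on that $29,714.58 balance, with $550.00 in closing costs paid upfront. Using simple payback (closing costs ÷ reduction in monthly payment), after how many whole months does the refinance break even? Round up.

3 months

Current payment = 44,000 × 5.1%/12 / (1 − (1+0.0042500)^−120) = $468.84.
Refinanced payment = 29,714.58 × 0.0035208 / (1 − (1+0.0035208)^−144) = $263.42.
Monthly savings = $468.84 − $263.42 = $205.42.
Break-even = $550.00 / $205.42 = 2.68 → 3 months.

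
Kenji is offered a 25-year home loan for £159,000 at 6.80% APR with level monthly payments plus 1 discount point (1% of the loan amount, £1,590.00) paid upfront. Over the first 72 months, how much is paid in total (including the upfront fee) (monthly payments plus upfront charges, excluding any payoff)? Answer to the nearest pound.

At 6.80% the monthly rate is 0.0056667, so the payment is 159,000 × 0.0056667 / (1 − 1.0056667^−300) = £1,103.57.
Total outlay = 72 × £1,103.57 + £1,590.00 = £81,047.04.

£81,047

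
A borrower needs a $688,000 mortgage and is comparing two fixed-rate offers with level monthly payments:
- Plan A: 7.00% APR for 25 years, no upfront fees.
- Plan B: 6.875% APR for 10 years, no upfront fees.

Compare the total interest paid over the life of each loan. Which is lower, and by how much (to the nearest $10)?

Plan A: monthly rate = 7%/12 = 0.0058333; payment = 688,000 × 0.0058333 / (1 − (1+0.0058333)^−300) = $4,862.64.
Total interest on Plan A = 300 × $4,862.64 − $688,000 = $770,792.00.
Plan B: monthly rate = 6.875%/12 = 0.0057292; payment = 688,000 × 0.0057292 / (1 − (1+0.0057292)^−120) = $7,944.01.
Total interest on Plan B = 120 × $7,944.01 − $688,000 = $265,281.20.
Plan B is lower by $505,510.80.

Plan B by $505,510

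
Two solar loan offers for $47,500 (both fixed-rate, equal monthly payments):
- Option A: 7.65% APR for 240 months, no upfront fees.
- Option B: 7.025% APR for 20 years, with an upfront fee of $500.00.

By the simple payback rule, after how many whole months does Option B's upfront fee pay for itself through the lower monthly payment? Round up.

28 months

Option A: monthly rate = 7.65%/12 = 0.0063750; payment = 47,500 × 0.0063750 / (1 − (1+0.0063750)^−240) = $387.03.
Option B: at 7.025% the monthly rate is 0.0058542, so the payment is 47,500 × 0.0058542 / (1 − 1.0058542^−240) = $368.98.
Monthly savings = $387.03 − $368.98 = $18.05.
Break-even = $500.00 / $18.05 = 27.70 → 28 months.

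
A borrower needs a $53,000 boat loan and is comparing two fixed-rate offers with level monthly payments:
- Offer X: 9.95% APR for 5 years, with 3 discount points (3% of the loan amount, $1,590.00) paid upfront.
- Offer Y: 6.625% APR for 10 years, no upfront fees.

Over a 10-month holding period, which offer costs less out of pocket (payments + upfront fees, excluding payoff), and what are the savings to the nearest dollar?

Offer X: monthly rate = 9.95%/12 = 0.0082917; payment = 53,000 × 0.0082917 / (1 − (1+0.0082917)^−60) = $1,124.79.
Offer Y: at 6.625% the monthly rate is 0.0055208, so the payment is 53,000 × 0.0055208 / (1 − 1.0055208^−120) = $605.18.
Over 10 months: Offer X costs 10 × $1,124.79 + $1,590.00 = $12,837.90; Offer Y costs 10 × $605.18 = $6,051.80.
Offer Y is cheaper by $12,837.90 − $6,051.80 = $6,786.10.

Offer Y by $6,786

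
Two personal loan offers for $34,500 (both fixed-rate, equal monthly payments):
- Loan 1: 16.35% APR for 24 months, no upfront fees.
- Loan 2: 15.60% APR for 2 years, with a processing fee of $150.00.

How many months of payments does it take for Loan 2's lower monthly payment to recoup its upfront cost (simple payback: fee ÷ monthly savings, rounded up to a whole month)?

13 months

Loan 1: monthly rate = 16.35%/12 = 0.0136250; payment = 34,500 × 0.0136250 / (1 − (1+0.0136250)^−24) = $1,695.00.
Loan 2: at 15.60% the monthly rate is 0.0130000, so the payment is 34,500 × 0.0130000 / (1 − 1.0130000^−24) = $1,682.64.
Monthly savings = $1,695.00 − $1,682.64 = $12.36.
Break-even = $150.00 / $12.36 = 12.14 → 13 months.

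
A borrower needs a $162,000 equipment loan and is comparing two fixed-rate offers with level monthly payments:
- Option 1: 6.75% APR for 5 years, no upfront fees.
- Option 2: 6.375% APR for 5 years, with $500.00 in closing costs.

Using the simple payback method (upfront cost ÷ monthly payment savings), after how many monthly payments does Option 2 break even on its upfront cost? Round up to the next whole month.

Option 1: at 6.75% the monthly rate is 0.0056250, so the payment is 162,000 × 0.0056250 / (1 − 1.0056250^−60) = $3,188.72.
Option 2: at 6.375% the monthly rate is 0.0053125, so the payment is 162,000 × 0.0053125 / (1 − 1.0053125^−60) = $3,160.24.
Monthly savings = $3,188.72 − $3,160.24 = $28.48.
Break-even = $500.00 / $28.48 = 17.56 → 18 months.

18 months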